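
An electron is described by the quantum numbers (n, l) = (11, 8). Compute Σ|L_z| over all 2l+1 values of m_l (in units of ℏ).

Σ|L_z| = 72 ℏ

m_l runs from −8 to 8, i.e. {-8, -7, -6, -5, -4, -3, -2, -1, 0, 1, 2, 3, 4, 5, 6, 7, 8}.
Σ|m_l| = 2·8(8+1)/2 = 72.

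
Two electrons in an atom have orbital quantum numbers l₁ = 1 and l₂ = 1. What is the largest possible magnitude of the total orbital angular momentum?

Angular momentum addition gives L = |l₁ − l₂|, …, l₁ + l₂.
Allowed values: L = 0, 1, 2.
The largest magnitude corresponds to L = 2: |L_tot| = ℏ√(2·3) = √6 ℏ.

|L_tot|_max = √6 ℏ ≈ 2.449ℏ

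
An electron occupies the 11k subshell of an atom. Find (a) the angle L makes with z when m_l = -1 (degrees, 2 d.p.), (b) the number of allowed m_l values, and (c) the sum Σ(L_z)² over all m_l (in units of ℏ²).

11k means n = 11, l = 7.
For m_l = -1: cos θ = -1/√56, θ ≈ 97.68°.
There are 2l+1 = 15 values of m_l.
Σ m_l² = 280, so Σ(L_z)² = 280 ℏ².

θ(m_l=-1) ≈ 97.68°; 15 values; Σ(L_z)² = 280 ℏ²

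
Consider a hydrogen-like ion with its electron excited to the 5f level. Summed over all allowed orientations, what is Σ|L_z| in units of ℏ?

Σ|L_z| = 12 ℏ

The 5f level has l = 3.
The allowed m_l values are -3, -2, -1, 0, 1, 2, 3.
Σ|m_l| = 2(1+2+…+3) = 12.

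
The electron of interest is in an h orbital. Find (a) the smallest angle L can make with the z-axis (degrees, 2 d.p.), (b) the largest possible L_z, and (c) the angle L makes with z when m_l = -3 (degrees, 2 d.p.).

θ_min ≈ 24.09°; L_z,max = 5ℏ; θ(m_l=-3) ≈ 123.21°

An h state has l = 5.
cos θ_min = 5/√30, so θ_min ≈ 24.09°.
L_z,max = lℏ = 5ℏ.
For m_l = -3: cos θ = -3/√30, θ ≈ 123.21°.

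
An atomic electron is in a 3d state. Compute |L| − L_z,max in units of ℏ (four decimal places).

|L| − L_z,max ≈ 0.4495ℏ

The 3d subshell has l = 2.
|L| = √6 ℏ ≈ 2.4495ℏ, while L_z,max = lℏ = 2ℏ.
The difference is (√6 − 2)ℏ ≈ 0.4495ℏ.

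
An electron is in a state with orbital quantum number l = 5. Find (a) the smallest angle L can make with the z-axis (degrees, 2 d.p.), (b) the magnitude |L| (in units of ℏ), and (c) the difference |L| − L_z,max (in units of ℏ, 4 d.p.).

θ_min ≈ 24.09°; |L| = √30 ℏ ≈ 5.477ℏ; |L|−L_z,max ≈ 0.4772ℏ

cos θ_min = 5/√30, so θ_min ≈ 24.09°.
|L| = ℏ√(5·6) = √30 ℏ ≈ 5.477ℏ.
|L| − L_z,max = (√30 − 5)ℏ ≈ 0.4772ℏ.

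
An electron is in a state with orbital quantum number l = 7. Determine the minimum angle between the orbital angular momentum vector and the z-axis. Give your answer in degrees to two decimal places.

θ_min ≈ 20.70°

|L|² = l(l+1)ℏ² = 56ℏ², so |L| = 2√14 ℏ.
The smallest angle corresponds to the largest L_z, i.e. m_l = l = 7, giving L_z = 7ℏ.
cos θ_min = 7/√56, so θ_min ≈ 20.70°.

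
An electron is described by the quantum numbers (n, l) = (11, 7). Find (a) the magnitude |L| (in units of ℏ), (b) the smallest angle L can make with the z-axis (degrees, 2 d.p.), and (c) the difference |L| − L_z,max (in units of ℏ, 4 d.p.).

|L| = ℏ√(7·8) = 2√14 ℏ ≈ 7.483ℏ.
cos θ_min = 7/√56, so θ_min ≈ 20.70°.
|L| − L_z,max = (2√14 − 7)ℏ ≈ 0.4833ℏ.

|L| = 2√14 ℏ ≈ 7.483ℏ; θ_min ≈ 20.70°; |L|−L_z,max ≈ 0.4833ℏ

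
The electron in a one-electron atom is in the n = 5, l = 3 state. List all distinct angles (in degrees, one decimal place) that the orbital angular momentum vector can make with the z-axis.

|L| = √(l(l+1)) ℏ = 2√3 ℏ.
cos θ = m_l/√12 for each m_l ∈ {-3, -2, -1, 0, 1, 2, 3}.

θ ∈ {30.0°, 54.7°, 73.2°, 90.0°, 106.8°, 125.3°, 150.0°}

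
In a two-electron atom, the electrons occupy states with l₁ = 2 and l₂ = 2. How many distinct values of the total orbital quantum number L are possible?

The total orbital quantum number L ranges from |l₁ − l₂| to l₁ + l₂ in integer steps.
Allowed values: L = 0, 1, 2, 3, 4.
That is 5 values.

5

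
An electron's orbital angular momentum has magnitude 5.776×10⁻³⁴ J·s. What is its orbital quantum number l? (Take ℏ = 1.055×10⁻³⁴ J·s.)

Dividing by ℏ: |L|/ℏ ≈ 5.475.
Set l(l+1) = 29.97; the integer solution is l = 5.

l = 5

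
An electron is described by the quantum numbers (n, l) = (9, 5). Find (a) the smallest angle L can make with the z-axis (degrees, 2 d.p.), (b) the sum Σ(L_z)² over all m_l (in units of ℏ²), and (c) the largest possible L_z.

cos θ_min = 5/√30, so θ_min ≈ 24.09°.
Σ m_l² = 110, so Σ(L_z)² = 110 ℏ².
L_z,max = lℏ = 5ℏ.

θ_min ≈ 24.09°; Σ(L_z)² = 110 ℏ²; L_z,max = 5ℏ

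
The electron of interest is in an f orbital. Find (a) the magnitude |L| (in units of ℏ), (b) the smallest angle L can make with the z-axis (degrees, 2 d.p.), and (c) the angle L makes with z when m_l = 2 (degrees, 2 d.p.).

An f state has l = 3.
|L| = ℏ√(3·4) = 2√3 ℏ ≈ 3.464ℏ.
cos θ_min = 3/√12, so θ_min ≈ 30.00°.
For m_l = 2: cos θ = 2/√12, θ ≈ 54.74°.

|L| = 2√3 ℏ ≈ 3.464ℏ; θ_min ≈ 30.00°; θ(m_l=2) ≈ 54.74°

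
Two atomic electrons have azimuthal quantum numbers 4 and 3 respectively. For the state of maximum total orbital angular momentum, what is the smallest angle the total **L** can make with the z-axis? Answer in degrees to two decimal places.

L runs from |4 − 3| = 1 to 4 + 3 = 7.
So L can be 1, 2, 3, 4, 5, 6, 7.
The maximum is L = 7, with |L_tot| = ℏ√(7·8) = 2√14 ℏ.
The minimum angle with z is arccos(7/√56) ≈ 20.70°.

θ_min ≈ 20.70°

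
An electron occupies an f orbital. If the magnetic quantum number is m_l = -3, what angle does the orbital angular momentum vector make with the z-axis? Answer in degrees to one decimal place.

The letter f corresponds to l = 3.
|L| = √(l(l+1)) ℏ = 2√3 ℏ.
L_z = m_l ℏ = −3ℏ.
cos θ = L_z/|L| = -3/√12, so θ ≈ 150.0°.

θ ≈ 150.0°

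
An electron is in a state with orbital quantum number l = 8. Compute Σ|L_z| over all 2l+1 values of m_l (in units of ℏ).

Σ|L_z| = 72 ℏ

m_l ∈ {-8, -7, -6, -5, -4, -3, -2, -1, 0, 1, 2, 3, 4, 5, 6, 7, 8}.
Σ|m_l| = 2·8(8+1)/2 = 72.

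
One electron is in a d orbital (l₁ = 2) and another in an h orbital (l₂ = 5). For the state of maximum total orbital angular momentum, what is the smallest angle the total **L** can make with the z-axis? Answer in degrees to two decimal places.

Angular momentum addition gives L = |l₁ − l₂|, …, l₁ + l₂.
So L can be 3, 4, 5, 6, 7.
The maximum is L = 7, with |L_tot| = ℏ√(7·8) = 2√14 ℏ.
The minimum angle with z is arccos(7/√56) ≈ 20.70°.

θ_min ≈ 20.70°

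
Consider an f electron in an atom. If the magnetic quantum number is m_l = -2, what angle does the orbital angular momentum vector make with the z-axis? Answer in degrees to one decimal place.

The letter f corresponds to l = 3.
|L| = ℏ√(l(l+1)) = 2√3 ℏ.
L_z = m_l ℏ = −2ℏ.
cos θ = L_z/|L| = -2/√12, so θ ≈ 125.3°.

θ ≈ 125.3°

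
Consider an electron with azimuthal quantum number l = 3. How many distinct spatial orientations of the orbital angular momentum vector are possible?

The number of m_l values is 2l + 1 = 2·3 + 1 = 7.

7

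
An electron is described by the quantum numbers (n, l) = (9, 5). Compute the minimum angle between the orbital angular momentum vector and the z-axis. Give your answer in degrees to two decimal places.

θ_min ≈ 24.09°

|L|² = l(l+1)ℏ² = 30ℏ², so |L| = √30 ℏ.
The smallest angle corresponds to the largest L_z, i.e. m_l = l = 5, giving L_z = 5ℏ.
cos θ_min = 5/√30, so θ_min ≈ 24.09°.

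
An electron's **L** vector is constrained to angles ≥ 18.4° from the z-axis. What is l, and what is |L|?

l = 9, |L| = 3√10 ℏ ≈ 9.487ℏ

At minimum angle, m_l = l, so cos θ = l/√(l(l+1)); cos²θ = l/(l+1) = 0.9004.
l = cos²θ/sin²θ ≈ 9.
Then |L| = ℏ√(9·10) = 3√10 ℏ.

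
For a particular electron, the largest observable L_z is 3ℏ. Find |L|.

|L| = 2√3 ℏ ≈ 3.464ℏ

The maximum L_z equals lℏ, giving l = 3.
|L| = √(l(l+1)) ℏ = 2√3 ℏ.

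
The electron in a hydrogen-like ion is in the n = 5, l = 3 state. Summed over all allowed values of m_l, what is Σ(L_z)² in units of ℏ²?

Σ(L_z)² = 28 ℏ²

m_l ∈ {-3, -2, -1, 0, 1, 2, 3}.
Summing m² from −3 to 3: Σ m_l² = 28.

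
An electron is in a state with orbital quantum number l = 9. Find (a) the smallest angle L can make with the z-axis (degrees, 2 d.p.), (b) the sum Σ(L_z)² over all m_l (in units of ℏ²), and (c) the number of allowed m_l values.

θ_min ≈ 18.43°; Σ(L_z)² = 570 ℏ²; 19 values

cos θ_min = 9/√90, so θ_min ≈ 18.43°.
Σ m_l² = 570, so Σ(L_z)² = 570 ℏ².
There are 2l+1 = 19 values of m_l.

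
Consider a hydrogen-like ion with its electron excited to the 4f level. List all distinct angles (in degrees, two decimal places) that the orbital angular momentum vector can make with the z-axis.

θ ∈ {30.00°, 54.74°, 73.22°, 90.00°, 106.78°, 125.26°, 150.00°}

The 4f level has l = 3.
|L| = √(l(l+1)) ℏ = 2√3 ℏ.
cos θ = m_l/√12 for each m_l ∈ {-3, -2, -1, 0, 1, 2, 3}.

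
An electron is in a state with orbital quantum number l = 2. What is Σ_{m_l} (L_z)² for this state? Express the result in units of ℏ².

The allowed m_l values are -2, -1, 0, 1, 2.
Σ m_l² = l(l+1)(2l+1)/3 = 2·3·5/3 = 10.

Σ(L_z)² = 10 ℏ²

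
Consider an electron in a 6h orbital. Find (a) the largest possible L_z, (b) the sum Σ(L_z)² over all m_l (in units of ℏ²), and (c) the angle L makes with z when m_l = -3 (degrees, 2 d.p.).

L_z,max = 5ℏ; Σ(L_z)² = 110 ℏ²; θ(m_l=-3) ≈ 123.21°

6h means n = 6, l = 5.
L_z,max = lℏ = 5ℏ.
Σ m_l² = 110, so Σ(L_z)² = 110 ℏ².
For m_l = -3: cos θ = -3/√30, θ ≈ 123.21°.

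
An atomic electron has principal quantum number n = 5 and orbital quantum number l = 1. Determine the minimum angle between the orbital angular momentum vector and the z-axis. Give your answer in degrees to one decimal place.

θ_min ≈ 45.0°

|L| = ℏ√(l(l+1)) = √2 ℏ.
The smallest angle corresponds to the largest L_z, i.e. m_l = l = 1, giving L_z = 1ℏ.
cos θ_min = 1/√2, so θ_min ≈ 45.0°.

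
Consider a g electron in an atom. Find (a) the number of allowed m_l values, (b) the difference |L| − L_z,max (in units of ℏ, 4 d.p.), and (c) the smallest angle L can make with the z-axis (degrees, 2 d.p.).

9 values; |L|−L_z,max ≈ 0.4721ℏ; θ_min ≈ 26.57°

A g state has l = 4.
There are 2l+1 = 9 values of m_l.
|L| − L_z,max = (2√5 − 4)ℏ ≈ 0.4721ℏ.
cos θ_min = 4/√20, so θ_min ≈ 26.57°.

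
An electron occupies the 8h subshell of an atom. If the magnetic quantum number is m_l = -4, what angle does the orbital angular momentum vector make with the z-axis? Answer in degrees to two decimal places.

For 8h, l = 5.
|L| = √(l(l+1)) ℏ = √30 ℏ.
L_z = m_l ℏ = −4ℏ.
cos θ = L_z/|L| = -4/√30, so θ ≈ 136.91°.

θ ≈ 136.91°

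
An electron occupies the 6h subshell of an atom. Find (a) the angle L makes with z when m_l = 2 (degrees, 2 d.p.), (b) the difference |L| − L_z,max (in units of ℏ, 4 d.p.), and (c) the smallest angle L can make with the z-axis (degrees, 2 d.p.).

θ(m_l=2) ≈ 68.58°; |L|−L_z,max ≈ 0.4772ℏ; θ_min ≈ 24.09°

6h means n = 6, l = 5.
For m_l = 2: cos θ = 2/√30, θ ≈ 68.58°.
|L| − L_z,max = (√30 − 5)ℏ ≈ 0.4772ℏ.
cos θ_min = 5/√30, so θ_min ≈ 24.09°.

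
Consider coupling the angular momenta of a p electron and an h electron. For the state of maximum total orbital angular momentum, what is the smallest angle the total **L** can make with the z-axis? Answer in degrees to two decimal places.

Angular momentum addition gives L = |l₁ − l₂|, …, l₁ + l₂.
So L can be 4, 5, 6.
The maximum is L = 6, with |L_tot| = ℏ√(6·7) = √42 ℏ.
The minimum angle with z is arccos(6/√42) ≈ 22.21°.

θ_min ≈ 22.21°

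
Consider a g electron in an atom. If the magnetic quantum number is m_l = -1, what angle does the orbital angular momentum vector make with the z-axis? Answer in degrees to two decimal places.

G corresponds to l = 4.
|L| = √(l(l+1)) ℏ = 2√5 ℏ.
L_z = m_l ℏ = −1ℏ.
cos θ = L_z/|L| = -1/√20, so θ ≈ 102.92°.

θ ≈ 102.92°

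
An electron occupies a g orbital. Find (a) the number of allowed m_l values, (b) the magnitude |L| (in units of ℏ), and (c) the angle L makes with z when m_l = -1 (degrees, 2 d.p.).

9 values; |L| = 2√5 ℏ ≈ 4.472ℏ; θ(m_l=-1) ≈ 102.92°

A g state has l = 4.
There are 2l+1 = 9 values of m_l.
|L| = ℏ√(4·5) = 2√5 ℏ ≈ 4.472ℏ.
For m_l = -1: cos θ = -1/√20, θ ≈ 102.92°.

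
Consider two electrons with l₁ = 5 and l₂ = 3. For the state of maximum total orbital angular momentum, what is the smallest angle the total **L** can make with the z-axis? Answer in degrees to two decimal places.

The total orbital quantum number L ranges from |l₁ − l₂| to l₁ + l₂ in integer steps.
So L can be 2, 3, 4, 5, 6, 7, 8.
The maximum is L = 8, with |L_tot| = ℏ√(8·9) = 6√2 ℏ.
The minimum angle with z is arccos(8/√72) ≈ 19.47°.

θ_min ≈ 19.47°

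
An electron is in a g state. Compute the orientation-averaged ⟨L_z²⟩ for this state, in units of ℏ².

⟨L_z²⟩ = 6.667 ℏ²

G corresponds to l = 4.
m_l runs from −4 to 4, i.e. {-4, -3, -2, -1, 0, 1, 2, 3, 4}.
⟨L_z²⟩ = ℏ²·l(l+1)/3 = 6.667ℏ².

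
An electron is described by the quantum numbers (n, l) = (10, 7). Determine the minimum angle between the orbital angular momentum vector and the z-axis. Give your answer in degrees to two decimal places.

|L|² = l(l+1)ℏ² = 56ℏ², so |L| = 2√14 ℏ.
The smallest angle corresponds to the largest L_z, i.e. m_l = l = 7, giving L_z = 7ℏ.
cos θ_min = 7/√56, so θ_min ≈ 20.70°.

θ_min ≈ 20.70°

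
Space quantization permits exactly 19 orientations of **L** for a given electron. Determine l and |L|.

l = 9, |L| = 3√10 ℏ ≈ 9.487ℏ

Since there are 2l+1 = 19 values of m_l, l = 9.
|L| = ℏ√(l(l+1)) = ℏ√(9·10) = 3√10 ℏ.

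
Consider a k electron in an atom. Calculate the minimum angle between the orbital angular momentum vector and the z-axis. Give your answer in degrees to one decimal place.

θ_min ≈ 20.7°

For a k orbital, l = 7.
|L| = √(l(l+1)) ℏ = 2√14 ℏ.
The smallest angle corresponds to the largest L_z, i.e. m_l = l = 7, giving L_z = 7ℏ.
cos θ_min = 7/√56, so θ_min ≈ 20.7°.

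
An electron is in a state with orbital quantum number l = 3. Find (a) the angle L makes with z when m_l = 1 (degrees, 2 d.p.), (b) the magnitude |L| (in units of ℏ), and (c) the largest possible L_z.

θ(m_l=1) ≈ 73.22°; |L| = 2√3 ℏ ≈ 3.464ℏ; L_z,max = 3ℏ

For m_l = 1: cos θ = 1/√12, θ ≈ 73.22°.
|L| = ℏ√(3·4) = 2√3 ℏ ≈ 3.464ℏ.
L_z,max = lℏ = 3ℏ.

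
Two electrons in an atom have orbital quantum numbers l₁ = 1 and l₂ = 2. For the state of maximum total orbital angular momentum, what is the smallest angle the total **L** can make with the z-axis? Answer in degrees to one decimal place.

By the triangle rule, |l₁ − l₂| ≤ L ≤ l₁ + l₂.
Allowed values: L = 1, 2, 3.
The maximum is L = 3, with |L_tot| = ℏ√(3·4) = 2√3 ℏ.
The minimum angle with z is arccos(3/√12) ≈ 30.0°.

θ_min ≈ 30.0°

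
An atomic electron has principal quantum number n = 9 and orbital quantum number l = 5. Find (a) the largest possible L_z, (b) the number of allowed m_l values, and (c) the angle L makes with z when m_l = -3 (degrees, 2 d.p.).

L_z,max = lℏ = 5ℏ.
There are 2l+1 = 11 values of m_l.
For m_l = -3: cos θ = -3/√30, θ ≈ 123.21°.

L_z,max = 5ℏ; 11 values; θ(m_l=-3) ≈ 123.21°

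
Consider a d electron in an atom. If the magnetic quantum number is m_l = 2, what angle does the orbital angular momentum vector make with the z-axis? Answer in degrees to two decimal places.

A d state has l = 2.
|L| = √(l(l+1)) ℏ = √6 ℏ.
L_z = m_l ℏ = 2ℏ.
cos θ = L_z/|L| = 2/√6, so θ ≈ 35.26°.

θ ≈ 35.26°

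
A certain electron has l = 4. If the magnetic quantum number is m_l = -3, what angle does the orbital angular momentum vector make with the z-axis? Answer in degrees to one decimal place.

|L|² = l(l+1)ℏ² = 20ℏ², so |L| = 2√5 ℏ.
L_z = m_l ℏ = −3ℏ.
cos θ = L_z/|L| = -3/√20, so θ ≈ 132.1°.

θ ≈ 132.1°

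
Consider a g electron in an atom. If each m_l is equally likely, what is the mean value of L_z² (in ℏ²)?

A g state has l = 4.
The allowed m_l values are -4, -3, -2, -1, 0, 1, 2, 3, 4.
Average of L_z² over 9 states: 60/9 ℏ² = 6.667 ℏ².

⟨L_z²⟩ = 6.667 ℏ²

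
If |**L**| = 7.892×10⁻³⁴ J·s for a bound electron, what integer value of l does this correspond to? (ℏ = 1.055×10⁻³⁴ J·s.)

l = 7

|L|/ℏ = (7.892×10⁻³⁴)/(1.055×10⁻³⁴) ≈ 7.481.
l(l+1) ≈ 7.481² ≈ 55.96, so l = 7.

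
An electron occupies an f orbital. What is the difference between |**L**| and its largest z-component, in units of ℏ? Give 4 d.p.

For an f orbital, l = 3.
|L| = 2√3 ℏ ≈ 3.4641ℏ, while L_z,max = lℏ = 3ℏ.
The difference is (2√3 − 3)ℏ ≈ 0.4641ℏ.

|L| − L_z,max ≈ 0.4641ℏ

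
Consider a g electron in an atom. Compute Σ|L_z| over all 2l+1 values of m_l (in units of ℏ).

For a g orbital, l = 4.
m_l runs from −4 to 4, i.e. {-4, -3, -2, -1, 0, 1, 2, 3, 4}.
Σ|m_l| = 2·4(4+1)/2 = 20.

Σ|L_z| = 20 ℏ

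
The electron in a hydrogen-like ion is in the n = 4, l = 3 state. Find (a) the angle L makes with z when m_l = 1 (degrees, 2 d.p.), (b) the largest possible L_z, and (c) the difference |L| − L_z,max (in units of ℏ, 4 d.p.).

For m_l = 1: cos θ = 1/√12, θ ≈ 73.22°.
L_z,max = lℏ = 3ℏ.
|L| − L_z,max = (2√3 − 3)ℏ ≈ 0.4641ℏ.

θ(m_l=1) ≈ 73.22°; L_z,max = 3ℏ; |L|−L_z,max ≈ 0.4641ℏ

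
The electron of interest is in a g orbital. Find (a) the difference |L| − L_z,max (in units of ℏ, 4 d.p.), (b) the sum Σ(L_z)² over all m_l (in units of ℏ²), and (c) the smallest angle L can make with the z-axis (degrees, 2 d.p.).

|L|−L_z,max ≈ 0.4721ℏ; Σ(L_z)² = 60 ℏ²; θ_min ≈ 26.57°

For a g orbital, l = 4.
|L| − L_z,max = (2√5 − 4)ℏ ≈ 0.4721ℏ.
Σ m_l² = 60, so Σ(L_z)² = 60 ℏ².
cos θ_min = 4/√20, so θ_min ≈ 26.57°.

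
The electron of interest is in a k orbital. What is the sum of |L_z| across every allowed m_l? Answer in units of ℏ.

Σ|L_z| = 56 ℏ

For a k orbital, l = 7.
m_l ∈ {-7, -6, -5, -4, -3, -2, -1, 0, 1, 2, 3, 4, 5, 6, 7}.
Σ|m_l| = 2·7(7+1)/2 = 56.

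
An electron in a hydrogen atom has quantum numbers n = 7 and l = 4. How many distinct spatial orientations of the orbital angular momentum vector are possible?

9

The number of m_l values is 2l + 1 = 2·4 + 1 = 9.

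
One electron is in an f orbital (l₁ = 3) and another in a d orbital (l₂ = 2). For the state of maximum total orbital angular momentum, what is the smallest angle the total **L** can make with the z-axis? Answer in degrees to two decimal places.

θ_min ≈ 24.09°

L runs from |3 − 2| = 1 to 3 + 2 = 5.
Allowed values: L = 1, 2, 3, 4, 5.
The maximum is L = 5, with |L_tot| = ℏ√(5·6) = √30 ℏ.
The minimum angle with z is arccos(5/√30) ≈ 24.09°.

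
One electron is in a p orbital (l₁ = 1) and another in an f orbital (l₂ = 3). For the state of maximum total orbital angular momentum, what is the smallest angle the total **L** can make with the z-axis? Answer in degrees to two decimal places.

θ_min ≈ 26.57°

L runs from |1 − 3| = 2 to 1 + 3 = 4.
L ∈ {2, 3, 4}.
The maximum is L = 4, with |L_tot| = ℏ√(4·5) = 2√5 ℏ.
The minimum angle with z is arccos(4/√20) ≈ 26.57°.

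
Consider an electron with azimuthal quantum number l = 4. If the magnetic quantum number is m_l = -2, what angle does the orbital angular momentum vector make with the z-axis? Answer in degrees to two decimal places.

|L| = ℏ√(l(l+1)) = 2√5 ℏ.
L_z = m_l ℏ = −2ℏ.
cos θ = L_z/|L| = -2/√20, so θ ≈ 116.57°.

θ ≈ 116.57°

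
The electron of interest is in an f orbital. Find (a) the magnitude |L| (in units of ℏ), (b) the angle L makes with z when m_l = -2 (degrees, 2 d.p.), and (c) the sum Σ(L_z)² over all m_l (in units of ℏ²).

An f state has l = 3.
|L| = ℏ√(3·4) = 2√3 ℏ ≈ 3.464ℏ.
For m_l = -2: cos θ = -2/√12, θ ≈ 125.26°.
Σ m_l² = 28, so Σ(L_z)² = 28 ℏ².

|L| = 2√3 ℏ ≈ 3.464ℏ; θ(m_l=-2) ≈ 125.26°; Σ(L_z)² = 28 ℏ²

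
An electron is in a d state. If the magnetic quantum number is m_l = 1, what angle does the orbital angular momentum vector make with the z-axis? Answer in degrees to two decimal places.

For a d orbital, l = 2.
|L| = √(l(l+1)) ℏ = √6 ℏ.
L_z = m_l ℏ = 1ℏ.
cos θ = L_z/|L| = 1/√6, so θ ≈ 65.91°.

θ ≈ 65.91°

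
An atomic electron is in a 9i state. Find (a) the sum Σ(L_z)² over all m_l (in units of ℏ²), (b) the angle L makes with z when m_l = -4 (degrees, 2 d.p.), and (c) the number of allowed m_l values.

The 9i subshell has l = 6.
Σ m_l² = 182, so Σ(L_z)² = 182 ℏ².
For m_l = -4: cos θ = -4/√42, θ ≈ 128.11°.
There are 2l+1 = 13 values of m_l.

Σ(L_z)² = 182 ℏ²; θ(m_l=-4) ≈ 128.11°; 13 values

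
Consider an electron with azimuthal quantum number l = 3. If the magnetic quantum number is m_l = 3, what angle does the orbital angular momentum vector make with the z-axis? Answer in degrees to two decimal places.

θ ≈ 30.00°

|L| = ℏ√(l(l+1)) = 2√3 ℏ.
L_z = m_l ℏ = 3ℏ.
cos θ = L_z/|L| = 3/√12, so θ ≈ 30.00°.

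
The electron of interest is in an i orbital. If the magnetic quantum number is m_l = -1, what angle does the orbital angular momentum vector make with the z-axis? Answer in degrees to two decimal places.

An i state has l = 6.
|L| = √(l(l+1)) ℏ = √42 ℏ.
L_z = m_l ℏ = −1ℏ.
cos θ = L_z/|L| = -1/√42, so θ ≈ 98.88°.

θ ≈ 98.88°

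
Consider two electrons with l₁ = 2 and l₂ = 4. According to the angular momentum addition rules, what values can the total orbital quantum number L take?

The total orbital quantum number L ranges from |l₁ − l₂| to l₁ + l₂ in integer steps.
So L can be 2, 3, 4, 5, 6.

L = 2, 3, 4, 5, 6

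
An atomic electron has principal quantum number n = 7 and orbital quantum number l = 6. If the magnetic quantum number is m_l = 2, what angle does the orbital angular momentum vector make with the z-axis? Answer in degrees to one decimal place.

θ ≈ 72.0°

|L| = √(l(l+1)) ℏ = √42 ℏ.
L_z = m_l ℏ = 2ℏ.
cos θ = L_z/|L| = 2/√42, so θ ≈ 72.0°.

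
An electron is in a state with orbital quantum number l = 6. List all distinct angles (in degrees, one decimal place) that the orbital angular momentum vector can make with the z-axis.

θ ∈ {22.2°, 39.5°, 51.9°, 62.4°, 72.0°, 81.1°, 90.0°, 98.9°, 108.0°, 117.6°, 128.1°, 140.5°, 157.8°}

|L| = ℏ√(l(l+1)) = √42 ℏ.
cos θ = m_l/√42 for each m_l ∈ {-6, -5, -4, -3, -2, -1, 0, 1, 2, 3, 4, 5, 6}.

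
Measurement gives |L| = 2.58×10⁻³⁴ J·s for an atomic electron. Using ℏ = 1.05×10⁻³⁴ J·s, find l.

l = 2

Dividing by ℏ: |L|/ℏ ≈ 2.457.
Set l(l+1) = 6.04; the integer solution is l = 2.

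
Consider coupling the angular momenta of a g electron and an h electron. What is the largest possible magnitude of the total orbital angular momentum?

|L_tot|_max = 3√10 ℏ ≈ 9.487ℏ

The total orbital quantum number L ranges from |l₁ − l₂| to l₁ + l₂ in integer steps.
So L can be 1, 2, 3, 4, 5, 6, 7, 8, 9.
The largest magnitude corresponds to L = 9: |L_tot| = ℏ√(9·10) = 3√10 ℏ.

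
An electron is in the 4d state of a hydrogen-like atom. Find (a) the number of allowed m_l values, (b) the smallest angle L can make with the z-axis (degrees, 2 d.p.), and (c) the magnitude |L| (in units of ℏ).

5 values; θ_min ≈ 35.26°; |L| = √6 ℏ ≈ 2.449ℏ

4d means n = 4, l = 2.
There are 2l+1 = 5 values of m_l.
cos θ_min = 2/√6, so θ_min ≈ 35.26°.
|L| = ℏ√(2·3) = √6 ℏ ≈ 2.449ℏ.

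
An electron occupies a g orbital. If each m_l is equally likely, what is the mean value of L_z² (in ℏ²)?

⟨L_z²⟩ = 6.667 ℏ²

A g state has l = 4.
The allowed m_l values are -4, -3, -2, -1, 0, 1, 2, 3, 4.
Average of L_z² over 9 states: 60/9 ℏ² = 6.667 ℏ².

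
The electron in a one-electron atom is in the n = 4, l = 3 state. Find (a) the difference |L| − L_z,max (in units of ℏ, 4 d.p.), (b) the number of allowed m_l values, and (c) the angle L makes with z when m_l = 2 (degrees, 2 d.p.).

|L|−L_z,max ≈ 0.4641ℏ; 7 values; θ(m_l=2) ≈ 54.74°

|L| − L_z,max = (2√3 − 3)ℏ ≈ 0.4641ℏ.
There are 2l+1 = 7 values of m_l.
For m_l = 2: cos θ = 2/√12, θ ≈ 54.74°.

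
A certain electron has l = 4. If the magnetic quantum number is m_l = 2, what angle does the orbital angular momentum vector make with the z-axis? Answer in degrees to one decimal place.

θ ≈ 63.4°

|L| = ℏ√(l(l+1)) = 2√5 ℏ.
L_z = m_l ℏ = 2ℏ.
cos θ = L_z/|L| = 2/√20, so θ ≈ 63.4°.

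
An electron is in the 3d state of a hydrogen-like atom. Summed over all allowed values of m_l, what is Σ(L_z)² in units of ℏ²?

3d means n = 3, l = 2.
m_l ∈ {-2, -1, 0, 1, 2}.
Summing m² from −2 to 2: Σ m_l² = 10.

Σ(L_z)² = 10 ℏ²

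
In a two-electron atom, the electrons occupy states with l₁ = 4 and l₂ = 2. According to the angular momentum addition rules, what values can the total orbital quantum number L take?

L = 2, 3, 4, 5, 6

By the triangle rule, |l₁ − l₂| ≤ L ≤ l₁ + l₂.
L ∈ {2, 3, 4, 5, 6}.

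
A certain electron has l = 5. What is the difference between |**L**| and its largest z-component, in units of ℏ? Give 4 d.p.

|L| = √30 ℏ ≈ 5.4772ℏ, while L_z,max = lℏ = 5ℏ.
The difference is (√30 − 5)ℏ ≈ 0.4772ℏ.

|L| − L_z,max ≈ 0.4772ℏ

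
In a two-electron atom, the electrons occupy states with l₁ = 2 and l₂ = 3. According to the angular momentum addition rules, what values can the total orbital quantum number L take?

L = 1, 2, 3, 4, 5

L runs from |2 − 3| = 1 to 2 + 3 = 5.
L ∈ {1, 2, 3, 4, 5}.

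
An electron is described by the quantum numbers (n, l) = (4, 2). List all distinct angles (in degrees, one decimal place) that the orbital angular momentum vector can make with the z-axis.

θ ∈ {35.3°, 65.9°, 90.0°, 114.1°, 144.7°}

|L| = ℏ√(l(l+1)) = √6 ℏ.
cos θ = m_l/√6 for each m_l ∈ {-2, -1, 0, 1, 2}.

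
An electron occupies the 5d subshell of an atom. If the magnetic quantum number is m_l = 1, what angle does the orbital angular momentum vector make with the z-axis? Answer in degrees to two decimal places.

θ ≈ 65.91°

5d means n = 5, l = 2.
|L| = ℏ√(l(l+1)) = √6 ℏ.
L_z = m_l ℏ = 1ℏ.
cos θ = L_z/|L| = 1/√6, so θ ≈ 65.91°.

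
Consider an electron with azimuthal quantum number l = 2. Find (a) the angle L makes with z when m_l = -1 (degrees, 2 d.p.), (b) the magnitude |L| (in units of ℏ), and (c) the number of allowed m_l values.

θ(m_l=-1) ≈ 114.09°; |L| = √6 ℏ ≈ 2.449ℏ; 5 values

For m_l = -1: cos θ = -1/√6, θ ≈ 114.09°.
|L| = ℏ√(2·3) = √6 ℏ ≈ 2.449ℏ.
There are 2l+1 = 5 values of m_l.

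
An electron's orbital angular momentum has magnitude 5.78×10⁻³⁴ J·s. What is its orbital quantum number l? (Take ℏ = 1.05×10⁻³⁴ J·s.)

|L|/ℏ = (5.78×10⁻³⁴)/(1.05×10⁻³⁴) ≈ 5.505.
Set l(l+1) = 30.30; the integer solution is l = 5.

l = 5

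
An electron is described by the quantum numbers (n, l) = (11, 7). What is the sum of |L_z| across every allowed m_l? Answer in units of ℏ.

Σ|L_z| = 56 ℏ

m_l runs from −7 to 7, i.e. {-7, -6, -5, -4, -3, -2, -1, 0, 1, 2, 3, 4, 5, 6, 7}.
Σ|m_l| = 2·7(7+1)/2 = 56.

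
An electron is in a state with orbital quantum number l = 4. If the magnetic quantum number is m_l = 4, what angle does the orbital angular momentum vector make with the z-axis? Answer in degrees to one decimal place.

|L| = ℏ√(l(l+1)) = 2√5 ℏ.
L_z = m_l ℏ = 4ℏ.
cos θ = L_z/|L| = 4/√20, so θ ≈ 26.6°.

θ ≈ 26.6°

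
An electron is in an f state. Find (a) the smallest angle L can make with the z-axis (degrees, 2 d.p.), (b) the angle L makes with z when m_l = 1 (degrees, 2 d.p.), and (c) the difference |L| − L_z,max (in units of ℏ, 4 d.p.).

F corresponds to l = 3.
cos θ_min = 3/√12, so θ_min ≈ 30.00°.
For m_l = 1: cos θ = 1/√12, θ ≈ 73.22°.
|L| − L_z,max = (2√3 − 3)ℏ ≈ 0.4641ℏ.

θ_min ≈ 30.00°; θ(m_l=1) ≈ 73.22°; |L|−L_z,max ≈ 0.4641ℏ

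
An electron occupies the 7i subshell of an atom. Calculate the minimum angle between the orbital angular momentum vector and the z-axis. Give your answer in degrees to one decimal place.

θ_min ≈ 22.2°

7i means n = 7, l = 6.
|L| = √(l(l+1)) ℏ = √42 ℏ.
The smallest angle corresponds to the largest L_z, i.e. m_l = l = 6, giving L_z = 6ℏ.
cos θ_min = 6/√42, so θ_min ≈ 22.2°.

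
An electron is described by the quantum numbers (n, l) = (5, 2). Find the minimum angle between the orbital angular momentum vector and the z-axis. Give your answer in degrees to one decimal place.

θ_min ≈ 35.3°

|L|² = l(l+1)ℏ² = 6ℏ², so |L| = √6 ℏ.
The smallest angle corresponds to the largest L_z, i.e. m_l = l = 2, giving L_z = 2ℏ.
cos θ_min = 2/√6, so θ_min ≈ 35.3°.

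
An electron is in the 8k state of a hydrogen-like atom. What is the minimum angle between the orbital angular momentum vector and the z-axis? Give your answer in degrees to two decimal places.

For 8k, l = 7.
|L|² = l(l+1)ℏ² = 56ℏ², so |L| = 2√14 ℏ.
The smallest angle corresponds to the largest L_z, i.e. m_l = l = 7, giving L_z = 7ℏ.
cos θ_min = 7/√56, so θ_min ≈ 20.70°.

θ_min ≈ 20.70°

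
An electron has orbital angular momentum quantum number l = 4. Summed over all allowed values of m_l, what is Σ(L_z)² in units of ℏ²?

m_l runs from −4 to 4, i.e. {-4, -3, -2, -1, 0, 1, 2, 3, 4}.
Summing m² from −4 to 4: Σ m_l² = 60.

Σ(L_z)² = 60 ℏ²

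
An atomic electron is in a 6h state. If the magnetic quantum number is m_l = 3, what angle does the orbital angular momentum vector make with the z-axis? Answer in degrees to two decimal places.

6h means n = 6, l = 5.
|L| = √(l(l+1)) ℏ = √30 ℏ.
L_z = m_l ℏ = 3ℏ.
cos θ = L_z/|L| = 3/√30, so θ ≈ 56.79°.

θ ≈ 56.79°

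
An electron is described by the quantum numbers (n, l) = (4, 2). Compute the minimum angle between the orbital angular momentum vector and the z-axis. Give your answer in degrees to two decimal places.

θ_min ≈ 35.26°

|L| = √(l(l+1)) ℏ = √6 ℏ.
The smallest angle corresponds to the largest L_z, i.e. m_l = l = 2, giving L_z = 2ℏ.
cos θ_min = 2/√6, so θ_min ≈ 35.26°.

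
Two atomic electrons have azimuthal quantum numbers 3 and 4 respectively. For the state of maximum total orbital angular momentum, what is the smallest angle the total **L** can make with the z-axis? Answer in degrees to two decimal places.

By the triangle rule, |l₁ − l₂| ≤ L ≤ l₁ + l₂.
Allowed values: L = 1, 2, 3, 4, 5, 6, 7.
The maximum is L = 7, with |L_tot| = ℏ√(7·8) = 2√14 ℏ.
The minimum angle with z is arccos(7/√56) ≈ 20.70°.

θ_min ≈ 20.70°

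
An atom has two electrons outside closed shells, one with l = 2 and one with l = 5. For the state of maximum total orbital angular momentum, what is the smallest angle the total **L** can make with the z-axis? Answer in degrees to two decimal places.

θ_min ≈ 20.70°

By the triangle rule, |l₁ − l₂| ≤ L ≤ l₁ + l₂.
L ∈ {3, 4, 5, 6, 7}.
The maximum is L = 7, with |L_tot| = ℏ√(7·8) = 2√14 ℏ.
The minimum angle with z is arccos(7/√56) ≈ 20.70°.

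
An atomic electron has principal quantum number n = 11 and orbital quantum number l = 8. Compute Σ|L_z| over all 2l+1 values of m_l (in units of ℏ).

Σ|L_z| = 72 ℏ

m_l runs from −8 to 8, i.e. {-8, -7, -6, -5, -4, -3, -2, -1, 0, 1, 2, 3, 4, 5, 6, 7, 8}.
Σ|m_l| = 2·8(8+1)/2 = 72.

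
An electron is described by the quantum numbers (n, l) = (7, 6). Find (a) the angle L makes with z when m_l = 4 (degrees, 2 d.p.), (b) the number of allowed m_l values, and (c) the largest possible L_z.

For m_l = 4: cos θ = 4/√42, θ ≈ 51.89°.
There are 2l+1 = 13 values of m_l.
L_z,max = lℏ = 6ℏ.

θ(m_l=4) ≈ 51.89°; 13 values; L_z,max = 6ℏ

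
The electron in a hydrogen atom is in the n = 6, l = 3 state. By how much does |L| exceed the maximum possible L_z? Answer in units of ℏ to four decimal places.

|L| − L_z,max ≈ 0.4641ℏ

|L| = 2√3 ℏ ≈ 3.4641ℏ, while L_z,max = lℏ = 3ℏ.
The difference is (2√3 − 3)ℏ ≈ 0.4641ℏ.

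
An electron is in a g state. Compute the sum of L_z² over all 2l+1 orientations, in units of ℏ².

Σ(L_z)² = 60 ℏ²

For a g orbital, l = 4.
m_l ∈ {-4, -3, -2, -1, 0, 1, 2, 3, 4}.
Σ m_l² = 2·(1 + 4 + 9 + 16) = 60.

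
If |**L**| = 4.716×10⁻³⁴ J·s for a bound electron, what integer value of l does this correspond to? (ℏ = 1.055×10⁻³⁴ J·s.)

In units of ℏ, |L| ≈ 4.470.
(|L|/ℏ)² = l(l+1) ≈ 19.98 ⇒ l = 4.

l = 4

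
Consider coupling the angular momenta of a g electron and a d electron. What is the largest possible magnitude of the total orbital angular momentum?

|L_tot|_max = √42 ℏ ≈ 6.481ℏ

Angular momentum addition gives L = |l₁ − l₂|, …, l₁ + l₂.
Allowed values: L = 2, 3, 4, 5, 6.
The largest magnitude corresponds to L = 6: |L_tot| = ℏ√(6·7) = √42 ℏ.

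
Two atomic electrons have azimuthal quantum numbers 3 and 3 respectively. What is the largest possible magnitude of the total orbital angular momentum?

The total orbital quantum number L ranges from |l₁ − l₂| to l₁ + l₂ in integer steps.
So L can be 0, 1, 2, 3, 4, 5, 6.
The largest magnitude corresponds to L = 6: |L_tot| = ℏ√(6·7) = √42 ℏ.

|L_tot|_max = √42 ℏ ≈ 6.481ℏ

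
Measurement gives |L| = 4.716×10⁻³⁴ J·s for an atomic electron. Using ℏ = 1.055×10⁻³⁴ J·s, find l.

l = 4

|L|/ℏ = (4.716×10⁻³⁴)/(1.055×10⁻³⁴) ≈ 4.470.
(|L|/ℏ)² = l(l+1) ≈ 19.98 ⇒ l = 4.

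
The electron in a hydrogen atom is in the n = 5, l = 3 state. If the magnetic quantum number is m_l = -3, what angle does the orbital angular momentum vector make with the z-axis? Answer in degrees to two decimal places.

|L| = ℏ√(l(l+1)) = 2√3 ℏ.
L_z = m_l ℏ = −3ℏ.
cos θ = L_z/|L| = -3/√12, so θ ≈ 150.00°.

θ ≈ 150.00°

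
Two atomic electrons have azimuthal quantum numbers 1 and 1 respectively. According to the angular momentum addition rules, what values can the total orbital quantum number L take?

L = 0, 1, 2

L runs from |1 − 1| = 0 to 1 + 1 = 2.
So L can be 0, 1, 2.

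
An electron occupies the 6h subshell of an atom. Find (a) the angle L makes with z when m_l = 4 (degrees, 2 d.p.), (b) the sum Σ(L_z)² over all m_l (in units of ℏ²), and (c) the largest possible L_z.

The 6h subshell has l = 5.
For m_l = 4: cos θ = 4/√30, θ ≈ 43.09°.
Σ m_l² = 110, so Σ(L_z)² = 110 ℏ².
L_z,max = lℏ = 5ℏ.

θ(m_l=4) ≈ 43.09°; Σ(L_z)² = 110 ℏ²; L_z,max = 5ℏ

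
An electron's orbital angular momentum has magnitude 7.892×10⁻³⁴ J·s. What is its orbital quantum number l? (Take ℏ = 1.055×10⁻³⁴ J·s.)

l = 7

Dividing by ℏ: |L|/ℏ ≈ 7.481.
Set l(l+1) = 55.96; the integer solution is l = 7.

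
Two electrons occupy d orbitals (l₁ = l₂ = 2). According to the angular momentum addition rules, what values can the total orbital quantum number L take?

L = 0, 1, 2, 3, 4

Angular momentum addition gives L = |l₁ − l₂|, …, l₁ + l₂.
L ∈ {0, 1, 2, 3, 4}.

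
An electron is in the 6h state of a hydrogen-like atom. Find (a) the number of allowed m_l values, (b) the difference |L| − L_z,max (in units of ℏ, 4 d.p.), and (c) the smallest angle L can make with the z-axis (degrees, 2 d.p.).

6h means n = 6, l = 5.
There are 2l+1 = 11 values of m_l.
|L| − L_z,max = (√30 − 5)ℏ ≈ 0.4772ℏ.
cos θ_min = 5/√30, so θ_min ≈ 24.09°.

11 values; |L|−L_z,max ≈ 0.4772ℏ; θ_min ≈ 24.09°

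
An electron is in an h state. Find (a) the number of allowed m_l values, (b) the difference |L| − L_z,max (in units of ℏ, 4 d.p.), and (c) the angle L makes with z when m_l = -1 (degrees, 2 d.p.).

An h state has l = 5.
There are 2l+1 = 11 values of m_l.
|L| − L_z,max = (√30 − 5)ℏ ≈ 0.4772ℏ.
For m_l = -1: cos θ = -1/√30, θ ≈ 100.52°.

11 values; |L|−L_z,max ≈ 0.4772ℏ; θ(m_l=-1) ≈ 100.52°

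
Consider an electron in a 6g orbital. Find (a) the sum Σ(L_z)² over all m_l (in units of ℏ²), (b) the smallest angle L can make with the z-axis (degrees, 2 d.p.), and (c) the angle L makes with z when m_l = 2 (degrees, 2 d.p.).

The 6g subshell has l = 4.
Σ m_l² = 60, so Σ(L_z)² = 60 ℏ².
cos θ_min = 4/√20, so θ_min ≈ 26.57°.
For m_l = 2: cos θ = 2/√20, θ ≈ 63.43°.

Σ(L_z)² = 60 ℏ²; θ_min ≈ 26.57°; θ(m_l=2) ≈ 63.43°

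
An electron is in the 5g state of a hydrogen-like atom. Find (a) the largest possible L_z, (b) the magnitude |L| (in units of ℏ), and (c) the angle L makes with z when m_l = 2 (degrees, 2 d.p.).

L_z,max = 4ℏ; |L| = 2√5 ℏ ≈ 4.472ℏ; θ(m_l=2) ≈ 63.43°

For 5g, l = 4.
L_z,max = lℏ = 4ℏ.
|L| = ℏ√(4·5) = 2√5 ℏ ≈ 4.472ℏ.
For m_l = 2: cos θ = 2/√20, θ ≈ 63.43°.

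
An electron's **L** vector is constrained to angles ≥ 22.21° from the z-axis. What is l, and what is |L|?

l = 6, |L| = √42 ℏ ≈ 6.481ℏ

cos θ_min = l/√(l(l+1)) = √(l/(l+1)), so l/(l+1) = cos²(22.21°) = 0.8571.
l = cos²θ/sin²θ ≈ 6.
Then |L| = ℏ√(6·7) = √42 ℏ.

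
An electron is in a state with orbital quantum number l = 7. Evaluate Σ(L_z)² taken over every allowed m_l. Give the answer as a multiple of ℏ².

Σ(L_z)² = 280 ℏ²

The allowed m_l values are -7, -6, -5, -4, -3, -2, -1, 0, 1, 2, 3, 4, 5, 6, 7.
Σ m_l² = l(l+1)(2l+1)/3 = 7·8·15/3 = 280.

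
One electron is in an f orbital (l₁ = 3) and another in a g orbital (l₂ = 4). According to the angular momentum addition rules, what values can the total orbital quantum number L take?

By the triangle rule, |l₁ − l₂| ≤ L ≤ l₁ + l₂.
Allowed values: L = 1, 2, 3, 4, 5, 6, 7.

L = 1, 2, 3, 4, 5, 6, 7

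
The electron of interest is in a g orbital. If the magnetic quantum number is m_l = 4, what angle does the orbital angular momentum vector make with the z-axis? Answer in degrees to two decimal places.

θ ≈ 26.57°

The letter g corresponds to l = 4.
|L|² = l(l+1)ℏ² = 20ℏ², so |L| = 2√5 ℏ.
L_z = m_l ℏ = 4ℏ.
cos θ = L_z/|L| = 4/√20, so θ ≈ 26.57°.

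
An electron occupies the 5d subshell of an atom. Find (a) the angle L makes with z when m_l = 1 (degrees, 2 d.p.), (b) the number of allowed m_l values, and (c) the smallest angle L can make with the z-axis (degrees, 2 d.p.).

θ(m_l=1) ≈ 65.91°; 5 values; θ_min ≈ 35.26°

5d means n = 5, l = 2.
For m_l = 1: cos θ = 1/√6, θ ≈ 65.91°.
There are 2l+1 = 5 values of m_l.
cos θ_min = 2/√6, so θ_min ≈ 35.26°.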